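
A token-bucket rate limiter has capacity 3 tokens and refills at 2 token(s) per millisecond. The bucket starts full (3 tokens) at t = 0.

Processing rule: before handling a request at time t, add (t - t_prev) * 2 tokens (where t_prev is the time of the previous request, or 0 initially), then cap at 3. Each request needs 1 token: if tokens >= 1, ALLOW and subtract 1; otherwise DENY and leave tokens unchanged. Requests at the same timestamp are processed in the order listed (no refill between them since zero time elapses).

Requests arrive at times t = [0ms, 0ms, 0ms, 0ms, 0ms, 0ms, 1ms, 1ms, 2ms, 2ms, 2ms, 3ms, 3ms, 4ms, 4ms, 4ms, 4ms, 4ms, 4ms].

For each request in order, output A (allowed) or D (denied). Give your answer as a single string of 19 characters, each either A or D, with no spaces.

Simulating step by step:
  req#1 t=0ms: ALLOW
  req#2 t=0ms: ALLOW
  req#3 t=0ms: ALLOW
  req#4 t=0ms: DENY
  req#5 t=0ms: DENY
  req#6 t=0ms: DENY
  req#7 t=1ms: ALLOW
  req#8 t=1ms: ALLOW
  req#9 t=2ms: ALLOW
  req#10 t=2ms: ALLOW
  req#11 t=2ms: DENY
  req#12 t=3ms: ALLOW
  req#13 t=3ms: ALLOW
  req#14 t=4ms: ALLOW
  req#15 t=4ms: ALLOW
  req#16 t=4ms: DENY
  req#17 t=4ms: DENY
  req#18 t=4ms: DENY
  req#19 t=4ms: DENY

Answer: AAADDDAAAADAAAADDDD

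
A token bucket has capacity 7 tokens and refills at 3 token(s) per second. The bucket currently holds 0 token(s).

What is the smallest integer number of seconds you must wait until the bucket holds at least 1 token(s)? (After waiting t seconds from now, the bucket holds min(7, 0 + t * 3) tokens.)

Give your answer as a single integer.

Answer: 1

Derivation:
Need 0 + t * 3 >= 1, so t >= 1/3.
Smallest integer t = ceil(1/3) = 1.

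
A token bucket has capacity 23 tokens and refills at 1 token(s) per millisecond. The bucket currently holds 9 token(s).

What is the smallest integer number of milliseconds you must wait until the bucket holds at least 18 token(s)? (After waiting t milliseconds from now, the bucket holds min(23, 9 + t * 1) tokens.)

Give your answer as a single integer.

Need 9 + t * 1 >= 18, so t >= 9/1.
Smallest integer t = ceil(9/1) = 9.

Answer: 9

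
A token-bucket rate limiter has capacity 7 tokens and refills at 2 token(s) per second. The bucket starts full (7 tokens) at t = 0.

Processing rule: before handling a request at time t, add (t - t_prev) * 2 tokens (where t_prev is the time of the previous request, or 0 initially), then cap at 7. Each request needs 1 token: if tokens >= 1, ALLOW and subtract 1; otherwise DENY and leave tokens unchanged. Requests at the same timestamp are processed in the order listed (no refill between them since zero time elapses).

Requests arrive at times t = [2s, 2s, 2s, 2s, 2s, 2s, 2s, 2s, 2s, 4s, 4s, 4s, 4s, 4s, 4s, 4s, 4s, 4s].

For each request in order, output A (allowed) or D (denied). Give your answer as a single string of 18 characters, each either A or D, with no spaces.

Simulating step by step:
  req#1 t=2s: ALLOW
  req#2 t=2s: ALLOW
  req#3 t=2s: ALLOW
  req#4 t=2s: ALLOW
  req#5 t=2s: ALLOW
  req#6 t=2s: ALLOW
  req#7 t=2s: ALLOW
  req#8 t=2s: DENY
  req#9 t=2s: DENY
  req#10 t=4s: ALLOW
  req#11 t=4s: ALLOW
  req#12 t=4s: ALLOW
  req#13 t=4s: ALLOW
  req#14 t=4s: DENY
  req#15 t=4s: DENY
  req#16 t=4s: DENY
  req#17 t=4s: DENY
  req#18 t=4s: DENY

Answer: AAAAAAADDAAAADDDDD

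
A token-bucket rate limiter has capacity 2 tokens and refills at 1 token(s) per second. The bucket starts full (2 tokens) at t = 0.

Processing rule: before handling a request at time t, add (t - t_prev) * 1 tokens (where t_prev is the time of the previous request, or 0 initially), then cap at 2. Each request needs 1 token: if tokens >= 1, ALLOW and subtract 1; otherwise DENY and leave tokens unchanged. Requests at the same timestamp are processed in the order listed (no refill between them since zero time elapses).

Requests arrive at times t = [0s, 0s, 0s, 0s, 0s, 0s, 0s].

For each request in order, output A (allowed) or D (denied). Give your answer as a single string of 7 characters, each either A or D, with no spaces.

Simulating step by step:
  req#1 t=0s: ALLOW
  req#2 t=0s: ALLOW
  req#3 t=0s: DENY
  req#4 t=0s: DENY
  req#5 t=0s: DENY
  req#6 t=0s: DENY
  req#7 t=0s: DENY

Answer: AADDDDD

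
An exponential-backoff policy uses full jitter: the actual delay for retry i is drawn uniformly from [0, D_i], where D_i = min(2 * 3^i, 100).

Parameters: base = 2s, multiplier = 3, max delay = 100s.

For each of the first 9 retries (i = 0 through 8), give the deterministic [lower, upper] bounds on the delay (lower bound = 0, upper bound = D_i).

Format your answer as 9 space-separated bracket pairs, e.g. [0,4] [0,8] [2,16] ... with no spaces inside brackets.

Answer: [0,2] [0,6] [0,18] [0,54] [0,100] [0,100] [0,100] [0,100] [0,100]

Derivation:
Computing bounds per retry:
  i=0: D_i=min(2*3^0,100)=2, bounds=[0,2]
  i=1: D_i=min(2*3^1,100)=6, bounds=[0,6]
  i=2: D_i=min(2*3^2,100)=18, bounds=[0,18]
  i=3: D_i=min(2*3^3,100)=54, bounds=[0,54]
  i=4: D_i=min(2*3^4,100)=100, bounds=[0,100]
  i=5: D_i=min(2*3^5,100)=100, bounds=[0,100]
  i=6: D_i=min(2*3^6,100)=100, bounds=[0,100]
  i=7: D_i=min(2*3^7,100)=100, bounds=[0,100]
  i=8: D_i=min(2*3^8,100)=100, bounds=[0,100]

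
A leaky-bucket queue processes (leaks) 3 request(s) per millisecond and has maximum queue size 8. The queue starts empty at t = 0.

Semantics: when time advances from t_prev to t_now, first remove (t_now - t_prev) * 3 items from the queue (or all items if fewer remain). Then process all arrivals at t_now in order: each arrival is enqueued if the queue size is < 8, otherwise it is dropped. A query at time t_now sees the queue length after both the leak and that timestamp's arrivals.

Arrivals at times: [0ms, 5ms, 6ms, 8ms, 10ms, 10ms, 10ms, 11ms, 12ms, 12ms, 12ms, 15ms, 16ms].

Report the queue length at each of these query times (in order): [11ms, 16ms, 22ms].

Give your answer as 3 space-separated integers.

Queue lengths at query times:
  query t=11ms: backlog = 1
  query t=16ms: backlog = 1
  query t=22ms: backlog = 0

Answer: 1 1 0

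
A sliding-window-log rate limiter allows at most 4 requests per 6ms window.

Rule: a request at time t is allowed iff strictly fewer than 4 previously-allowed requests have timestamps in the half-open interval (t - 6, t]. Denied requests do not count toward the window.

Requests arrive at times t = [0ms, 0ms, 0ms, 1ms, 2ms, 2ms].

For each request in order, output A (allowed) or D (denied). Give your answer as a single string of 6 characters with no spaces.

Answer: AAAADD

Derivation:
Tracking allowed requests in the window:
  req#1 t=0ms: ALLOW
  req#2 t=0ms: ALLOW
  req#3 t=0ms: ALLOW
  req#4 t=1ms: ALLOW
  req#5 t=2ms: DENY
  req#6 t=2ms: DENY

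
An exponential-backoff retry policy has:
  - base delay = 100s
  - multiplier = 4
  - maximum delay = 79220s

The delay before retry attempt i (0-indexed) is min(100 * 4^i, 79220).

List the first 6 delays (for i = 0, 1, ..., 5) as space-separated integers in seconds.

Answer: 100 400 1600 6400 25600 79220

Derivation:
Computing each delay:
  i=0: min(100*4^0, 79220) = 100
  i=1: min(100*4^1, 79220) = 400
  i=2: min(100*4^2, 79220) = 1600
  i=3: min(100*4^3, 79220) = 6400
  i=4: min(100*4^4, 79220) = 25600
  i=5: min(100*4^5, 79220) = 79220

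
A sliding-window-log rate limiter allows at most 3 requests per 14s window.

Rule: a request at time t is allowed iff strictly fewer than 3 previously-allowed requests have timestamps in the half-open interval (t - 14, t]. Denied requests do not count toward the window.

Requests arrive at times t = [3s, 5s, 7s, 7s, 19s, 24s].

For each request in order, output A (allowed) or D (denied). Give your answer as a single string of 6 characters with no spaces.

Tracking allowed requests in the window:
  req#1 t=3s: ALLOW
  req#2 t=5s: ALLOW
  req#3 t=7s: ALLOW
  req#4 t=7s: DENY
  req#5 t=19s: ALLOW
  req#6 t=24s: ALLOW

Answer: AAADAA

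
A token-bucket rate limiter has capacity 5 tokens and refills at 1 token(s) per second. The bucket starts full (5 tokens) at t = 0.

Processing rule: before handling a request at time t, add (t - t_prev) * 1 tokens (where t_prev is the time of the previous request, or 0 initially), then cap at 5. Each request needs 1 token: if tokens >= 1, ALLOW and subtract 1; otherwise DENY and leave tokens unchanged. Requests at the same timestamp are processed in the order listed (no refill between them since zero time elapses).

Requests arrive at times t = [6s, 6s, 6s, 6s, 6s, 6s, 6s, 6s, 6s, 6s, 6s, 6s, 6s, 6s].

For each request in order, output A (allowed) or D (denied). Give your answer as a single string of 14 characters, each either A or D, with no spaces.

Simulating step by step:
  req#1 t=6s: ALLOW
  req#2 t=6s: ALLOW
  req#3 t=6s: ALLOW
  req#4 t=6s: ALLOW
  req#5 t=6s: ALLOW
  req#6 t=6s: DENY
  req#7 t=6s: DENY
  req#8 t=6s: DENY
  req#9 t=6s: DENY
  req#10 t=6s: DENY
  req#11 t=6s: DENY
  req#12 t=6s: DENY
  req#13 t=6s: DENY
  req#14 t=6s: DENY

Answer: AAAAADDDDDDDDD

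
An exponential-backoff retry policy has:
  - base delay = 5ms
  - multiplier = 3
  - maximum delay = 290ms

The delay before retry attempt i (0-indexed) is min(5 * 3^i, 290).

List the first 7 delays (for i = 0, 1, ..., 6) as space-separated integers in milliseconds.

Answer: 5 15 45 135 290 290 290

Derivation:
Computing each delay:
  i=0: min(5*3^0, 290) = 5
  i=1: min(5*3^1, 290) = 15
  i=2: min(5*3^2, 290) = 45
  i=3: min(5*3^3, 290) = 135
  i=4: min(5*3^4, 290) = 290
  i=5: min(5*3^5, 290) = 290
  i=6: min(5*3^6, 290) = 290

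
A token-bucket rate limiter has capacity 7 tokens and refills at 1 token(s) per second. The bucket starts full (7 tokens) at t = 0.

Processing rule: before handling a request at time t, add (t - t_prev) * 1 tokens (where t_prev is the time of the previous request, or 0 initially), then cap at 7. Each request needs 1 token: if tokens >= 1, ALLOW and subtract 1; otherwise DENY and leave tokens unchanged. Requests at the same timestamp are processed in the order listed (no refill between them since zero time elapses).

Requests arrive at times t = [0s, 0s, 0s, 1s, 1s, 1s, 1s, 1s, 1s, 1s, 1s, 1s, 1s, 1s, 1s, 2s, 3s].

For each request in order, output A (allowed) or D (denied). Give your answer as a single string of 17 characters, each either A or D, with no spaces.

Simulating step by step:
  req#1 t=0s: ALLOW
  req#2 t=0s: ALLOW
  req#3 t=0s: ALLOW
  req#4 t=1s: ALLOW
  req#5 t=1s: ALLOW
  req#6 t=1s: ALLOW
  req#7 t=1s: ALLOW
  req#8 t=1s: ALLOW
  req#9 t=1s: DENY
  req#10 t=1s: DENY
  req#11 t=1s: DENY
  req#12 t=1s: DENY
  req#13 t=1s: DENY
  req#14 t=1s: DENY
  req#15 t=1s: DENY
  req#16 t=2s: ALLOW
  req#17 t=3s: ALLOW

Answer: AAAAAAAADDDDDDDAA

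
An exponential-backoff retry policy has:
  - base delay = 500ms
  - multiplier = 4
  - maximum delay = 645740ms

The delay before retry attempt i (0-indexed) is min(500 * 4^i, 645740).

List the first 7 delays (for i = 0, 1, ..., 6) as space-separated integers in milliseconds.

Answer: 500 2000 8000 32000 128000 512000 645740

Derivation:
Computing each delay:
  i=0: min(500*4^0, 645740) = 500
  i=1: min(500*4^1, 645740) = 2000
  i=2: min(500*4^2, 645740) = 8000
  i=3: min(500*4^3, 645740) = 32000
  i=4: min(500*4^4, 645740) = 128000
  i=5: min(500*4^5, 645740) = 512000
  i=6: min(500*4^6, 645740) = 645740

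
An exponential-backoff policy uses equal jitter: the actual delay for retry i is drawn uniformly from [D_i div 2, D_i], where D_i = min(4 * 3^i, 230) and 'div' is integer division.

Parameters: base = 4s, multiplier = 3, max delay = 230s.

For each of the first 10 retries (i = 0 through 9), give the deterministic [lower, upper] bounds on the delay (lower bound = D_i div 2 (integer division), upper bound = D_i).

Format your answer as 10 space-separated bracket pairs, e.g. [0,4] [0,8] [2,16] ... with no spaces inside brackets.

Computing bounds per retry:
  i=0: D_i=min(4*3^0,230)=4, bounds=[2,4]
  i=1: D_i=min(4*3^1,230)=12, bounds=[6,12]
  i=2: D_i=min(4*3^2,230)=36, bounds=[18,36]
  i=3: D_i=min(4*3^3,230)=108, bounds=[54,108]
  i=4: D_i=min(4*3^4,230)=230, bounds=[115,230]
  i=5: D_i=min(4*3^5,230)=230, bounds=[115,230]
  i=6: D_i=min(4*3^6,230)=230, bounds=[115,230]
  i=7: D_i=min(4*3^7,230)=230, bounds=[115,230]
  i=8: D_i=min(4*3^8,230)=230, bounds=[115,230]
  i=9: D_i=min(4*3^9,230)=230, bounds=[115,230]

Answer: [2,4] [6,12] [18,36] [54,108] [115,230] [115,230] [115,230] [115,230] [115,230] [115,230]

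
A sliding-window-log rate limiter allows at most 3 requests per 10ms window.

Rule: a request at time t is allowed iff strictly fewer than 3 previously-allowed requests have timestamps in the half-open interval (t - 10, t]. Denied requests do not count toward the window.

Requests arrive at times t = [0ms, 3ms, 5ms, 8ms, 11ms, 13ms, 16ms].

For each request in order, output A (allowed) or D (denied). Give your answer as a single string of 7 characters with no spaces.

Tracking allowed requests in the window:
  req#1 t=0ms: ALLOW
  req#2 t=3ms: ALLOW
  req#3 t=5ms: ALLOW
  req#4 t=8ms: DENY
  req#5 t=11ms: ALLOW
  req#6 t=13ms: ALLOW
  req#7 t=16ms: ALLOW

Answer: AAADAAA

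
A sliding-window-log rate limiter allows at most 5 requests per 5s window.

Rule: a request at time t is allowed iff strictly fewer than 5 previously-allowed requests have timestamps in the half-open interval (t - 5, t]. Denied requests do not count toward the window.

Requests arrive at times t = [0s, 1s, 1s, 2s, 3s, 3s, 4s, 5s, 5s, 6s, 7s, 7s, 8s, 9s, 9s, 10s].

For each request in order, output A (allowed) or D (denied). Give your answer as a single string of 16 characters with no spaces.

Tracking allowed requests in the window:
  req#1 t=0s: ALLOW
  req#2 t=1s: ALLOW
  req#3 t=1s: ALLOW
  req#4 t=2s: ALLOW
  req#5 t=3s: ALLOW
  req#6 t=3s: DENY
  req#7 t=4s: DENY
  req#8 t=5s: ALLOW
  req#9 t=5s: DENY
  req#10 t=6s: ALLOW
  req#11 t=7s: ALLOW
  req#12 t=7s: ALLOW
  req#13 t=8s: ALLOW
  req#14 t=9s: DENY
  req#15 t=9s: DENY
  req#16 t=10s: ALLOW

Answer: AAAAADDADAAAADDA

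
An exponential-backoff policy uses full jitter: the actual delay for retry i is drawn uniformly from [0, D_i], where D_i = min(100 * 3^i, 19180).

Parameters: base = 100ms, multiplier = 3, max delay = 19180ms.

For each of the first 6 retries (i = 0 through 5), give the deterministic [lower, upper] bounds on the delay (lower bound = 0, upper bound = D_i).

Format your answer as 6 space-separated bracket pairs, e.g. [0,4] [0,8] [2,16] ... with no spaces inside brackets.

Computing bounds per retry:
  i=0: D_i=min(100*3^0,19180)=100, bounds=[0,100]
  i=1: D_i=min(100*3^1,19180)=300, bounds=[0,300]
  i=2: D_i=min(100*3^2,19180)=900, bounds=[0,900]
  i=3: D_i=min(100*3^3,19180)=2700, bounds=[0,2700]
  i=4: D_i=min(100*3^4,19180)=8100, bounds=[0,8100]
  i=5: D_i=min(100*3^5,19180)=19180, bounds=[0,19180]

Answer: [0,100] [0,300] [0,900] [0,2700] [0,8100] [0,19180]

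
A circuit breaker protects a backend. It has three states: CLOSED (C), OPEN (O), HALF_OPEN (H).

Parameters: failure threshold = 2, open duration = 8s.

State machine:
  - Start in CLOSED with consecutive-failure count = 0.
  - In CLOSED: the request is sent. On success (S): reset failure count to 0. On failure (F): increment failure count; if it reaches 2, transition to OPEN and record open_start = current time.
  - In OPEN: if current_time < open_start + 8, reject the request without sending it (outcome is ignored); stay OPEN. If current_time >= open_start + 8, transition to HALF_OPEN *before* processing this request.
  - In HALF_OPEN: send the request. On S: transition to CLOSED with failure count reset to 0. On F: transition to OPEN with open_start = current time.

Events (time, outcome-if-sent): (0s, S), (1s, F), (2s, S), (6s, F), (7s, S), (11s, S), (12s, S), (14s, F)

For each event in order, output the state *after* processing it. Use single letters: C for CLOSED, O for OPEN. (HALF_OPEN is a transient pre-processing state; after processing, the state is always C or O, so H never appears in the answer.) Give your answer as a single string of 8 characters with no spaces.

State after each event:
  event#1 t=0s outcome=S: state=CLOSED
  event#2 t=1s outcome=F: state=CLOSED
  event#3 t=2s outcome=S: state=CLOSED
  event#4 t=6s outcome=F: state=CLOSED
  event#5 t=7s outcome=S: state=CLOSED
  event#6 t=11s outcome=S: state=CLOSED
  event#7 t=12s outcome=S: state=CLOSED
  event#8 t=14s outcome=F: state=CLOSED

Answer: CCCCCCCC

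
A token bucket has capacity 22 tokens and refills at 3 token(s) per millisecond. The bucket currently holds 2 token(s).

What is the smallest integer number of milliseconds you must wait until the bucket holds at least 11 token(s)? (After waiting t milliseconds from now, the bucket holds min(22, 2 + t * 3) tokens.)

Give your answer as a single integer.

Answer: 3

Derivation:
Need 2 + t * 3 >= 11, so t >= 9/3.
Smallest integer t = ceil(9/3) = 3.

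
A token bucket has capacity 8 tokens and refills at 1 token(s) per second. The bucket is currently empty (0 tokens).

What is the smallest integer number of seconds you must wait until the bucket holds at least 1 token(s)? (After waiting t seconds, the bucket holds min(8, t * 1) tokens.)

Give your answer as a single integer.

Answer: 1

Derivation:
Need t * 1 >= 1, so t >= 1/1.
Smallest integer t = ceil(1/1) = 1.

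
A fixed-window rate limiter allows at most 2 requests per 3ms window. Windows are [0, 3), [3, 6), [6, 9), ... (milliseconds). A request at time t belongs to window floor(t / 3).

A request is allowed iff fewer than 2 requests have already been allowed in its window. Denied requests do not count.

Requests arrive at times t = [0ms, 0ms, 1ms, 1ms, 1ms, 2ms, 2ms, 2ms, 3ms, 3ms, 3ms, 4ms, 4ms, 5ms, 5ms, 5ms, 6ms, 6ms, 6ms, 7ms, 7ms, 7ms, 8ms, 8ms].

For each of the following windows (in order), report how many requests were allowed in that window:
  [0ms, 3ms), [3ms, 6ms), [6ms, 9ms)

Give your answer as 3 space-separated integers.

Processing requests:
  req#1 t=0ms (window 0): ALLOW
  req#2 t=0ms (window 0): ALLOW
  req#3 t=1ms (window 0): DENY
  req#4 t=1ms (window 0): DENY
  req#5 t=1ms (window 0): DENY
  req#6 t=2ms (window 0): DENY
  req#7 t=2ms (window 0): DENY
  req#8 t=2ms (window 0): DENY
  req#9 t=3ms (window 1): ALLOW
  req#10 t=3ms (window 1): ALLOW
  req#11 t=3ms (window 1): DENY
  req#12 t=4ms (window 1): DENY
  req#13 t=4ms (window 1): DENY
  req#14 t=5ms (window 1): DENY
  req#15 t=5ms (window 1): DENY
  req#16 t=5ms (window 1): DENY
  req#17 t=6ms (window 2): ALLOW
  req#18 t=6ms (window 2): ALLOW
  req#19 t=6ms (window 2): DENY
  req#20 t=7ms (window 2): DENY
  req#21 t=7ms (window 2): DENY
  req#22 t=7ms (window 2): DENY
  req#23 t=8ms (window 2): DENY
  req#24 t=8ms (window 2): DENY

Allowed counts by window: 2 2 2

Answer: 2 2 2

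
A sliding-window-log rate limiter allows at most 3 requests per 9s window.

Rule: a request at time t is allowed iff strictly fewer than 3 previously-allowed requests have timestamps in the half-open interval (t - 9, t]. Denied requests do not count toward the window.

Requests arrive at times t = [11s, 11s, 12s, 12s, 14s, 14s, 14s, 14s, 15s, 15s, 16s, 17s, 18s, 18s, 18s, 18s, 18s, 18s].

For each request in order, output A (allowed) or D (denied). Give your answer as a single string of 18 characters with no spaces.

Answer: AAADDDDDDDDDDDDDDD

Derivation:
Tracking allowed requests in the window:
  req#1 t=11s: ALLOW
  req#2 t=11s: ALLOW
  req#3 t=12s: ALLOW
  req#4 t=12s: DENY
  req#5 t=14s: DENY
  req#6 t=14s: DENY
  req#7 t=14s: DENY
  req#8 t=14s: DENY
  req#9 t=15s: DENY
  req#10 t=15s: DENY
  req#11 t=16s: DENY
  req#12 t=17s: DENY
  req#13 t=18s: DENY
  req#14 t=18s: DENY
  req#15 t=18s: DENY
  req#16 t=18s: DENY
  req#17 t=18s: DENY
  req#18 t=18s: DENY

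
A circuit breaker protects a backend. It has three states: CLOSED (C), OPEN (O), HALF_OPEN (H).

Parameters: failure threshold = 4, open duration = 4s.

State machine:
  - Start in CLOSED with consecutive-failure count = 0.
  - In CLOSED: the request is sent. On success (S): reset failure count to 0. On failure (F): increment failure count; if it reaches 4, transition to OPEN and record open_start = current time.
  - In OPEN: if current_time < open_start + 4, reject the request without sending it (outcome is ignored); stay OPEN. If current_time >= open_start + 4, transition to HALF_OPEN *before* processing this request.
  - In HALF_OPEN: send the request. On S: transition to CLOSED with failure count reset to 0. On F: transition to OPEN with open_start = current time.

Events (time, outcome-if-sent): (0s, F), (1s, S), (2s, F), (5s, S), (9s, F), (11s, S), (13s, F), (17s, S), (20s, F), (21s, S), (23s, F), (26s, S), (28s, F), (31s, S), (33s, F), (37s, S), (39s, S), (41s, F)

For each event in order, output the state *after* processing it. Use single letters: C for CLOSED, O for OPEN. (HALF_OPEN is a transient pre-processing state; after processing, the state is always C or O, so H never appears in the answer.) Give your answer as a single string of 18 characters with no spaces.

Answer: CCCCCCCCCCCCCCCCCC

Derivation:
State after each event:
  event#1 t=0s outcome=F: state=CLOSED
  event#2 t=1s outcome=S: state=CLOSED
  event#3 t=2s outcome=F: state=CLOSED
  event#4 t=5s outcome=S: state=CLOSED
  event#5 t=9s outcome=F: state=CLOSED
  event#6 t=11s outcome=S: state=CLOSED
  event#7 t=13s outcome=F: state=CLOSED
  event#8 t=17s outcome=S: state=CLOSED
  event#9 t=20s outcome=F: state=CLOSED
  event#10 t=21s outcome=S: state=CLOSED
  event#11 t=23s outcome=F: state=CLOSED
  event#12 t=26s outcome=S: state=CLOSED
  event#13 t=28s outcome=F: state=CLOSED
  event#14 t=31s outcome=S: state=CLOSED
  event#15 t=33s outcome=F: state=CLOSED
  event#16 t=37s outcome=S: state=CLOSED
  event#17 t=39s outcome=S: state=CLOSED
  event#18 t=41s outcome=F: state=CLOSED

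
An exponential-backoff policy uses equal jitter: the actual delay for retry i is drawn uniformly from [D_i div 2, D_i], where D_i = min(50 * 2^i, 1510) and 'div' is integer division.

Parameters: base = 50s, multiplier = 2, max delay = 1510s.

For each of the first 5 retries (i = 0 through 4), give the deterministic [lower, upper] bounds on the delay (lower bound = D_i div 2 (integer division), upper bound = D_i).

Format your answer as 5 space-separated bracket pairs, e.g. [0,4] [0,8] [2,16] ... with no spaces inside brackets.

Answer: [25,50] [50,100] [100,200] [200,400] [400,800]

Derivation:
Computing bounds per retry:
  i=0: D_i=min(50*2^0,1510)=50, bounds=[25,50]
  i=1: D_i=min(50*2^1,1510)=100, bounds=[50,100]
  i=2: D_i=min(50*2^2,1510)=200, bounds=[100,200]
  i=3: D_i=min(50*2^3,1510)=400, bounds=[200,400]
  i=4: D_i=min(50*2^4,1510)=800, bounds=[400,800]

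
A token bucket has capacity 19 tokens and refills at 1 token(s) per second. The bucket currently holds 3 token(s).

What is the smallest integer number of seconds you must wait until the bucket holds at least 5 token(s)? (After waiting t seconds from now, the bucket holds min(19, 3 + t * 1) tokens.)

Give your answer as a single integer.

Answer: 2

Derivation:
Need 3 + t * 1 >= 5, so t >= 2/1.
Smallest integer t = ceil(2/1) = 2.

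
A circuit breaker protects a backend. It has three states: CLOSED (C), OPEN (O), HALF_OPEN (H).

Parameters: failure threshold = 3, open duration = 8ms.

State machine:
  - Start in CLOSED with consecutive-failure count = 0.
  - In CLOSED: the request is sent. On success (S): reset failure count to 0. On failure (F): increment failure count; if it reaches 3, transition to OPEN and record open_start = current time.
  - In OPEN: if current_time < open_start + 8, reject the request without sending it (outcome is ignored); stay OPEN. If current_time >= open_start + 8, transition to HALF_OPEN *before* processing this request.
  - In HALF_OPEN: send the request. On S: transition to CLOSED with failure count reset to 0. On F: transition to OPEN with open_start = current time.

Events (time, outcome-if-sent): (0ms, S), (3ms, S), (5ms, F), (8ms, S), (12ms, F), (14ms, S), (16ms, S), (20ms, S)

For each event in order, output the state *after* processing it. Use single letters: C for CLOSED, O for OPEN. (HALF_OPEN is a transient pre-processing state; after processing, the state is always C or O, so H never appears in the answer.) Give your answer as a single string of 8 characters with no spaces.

State after each event:
  event#1 t=0ms outcome=S: state=CLOSED
  event#2 t=3ms outcome=S: state=CLOSED
  event#3 t=5ms outcome=F: state=CLOSED
  event#4 t=8ms outcome=S: state=CLOSED
  event#5 t=12ms outcome=F: state=CLOSED
  event#6 t=14ms outcome=S: state=CLOSED
  event#7 t=16ms outcome=S: state=CLOSED
  event#8 t=20ms outcome=S: state=CLOSED

Answer: CCCCCCCC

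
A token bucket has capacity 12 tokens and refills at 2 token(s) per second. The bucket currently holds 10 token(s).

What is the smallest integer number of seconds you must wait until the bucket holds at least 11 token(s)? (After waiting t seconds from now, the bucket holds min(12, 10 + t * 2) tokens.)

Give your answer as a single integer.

Need 10 + t * 2 >= 11, so t >= 1/2.
Smallest integer t = ceil(1/2) = 1.

Answer: 1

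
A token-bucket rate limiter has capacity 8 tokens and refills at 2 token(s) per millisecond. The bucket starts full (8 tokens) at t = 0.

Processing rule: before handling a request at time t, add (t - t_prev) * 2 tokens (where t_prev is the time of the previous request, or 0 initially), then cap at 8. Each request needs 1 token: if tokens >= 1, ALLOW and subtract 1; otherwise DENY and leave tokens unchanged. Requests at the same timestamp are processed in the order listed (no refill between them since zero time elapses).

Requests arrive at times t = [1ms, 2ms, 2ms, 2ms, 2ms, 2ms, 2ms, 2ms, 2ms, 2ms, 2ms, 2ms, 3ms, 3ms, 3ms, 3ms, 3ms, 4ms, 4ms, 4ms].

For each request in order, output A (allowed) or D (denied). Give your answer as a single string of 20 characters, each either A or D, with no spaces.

Simulating step by step:
  req#1 t=1ms: ALLOW
  req#2 t=2ms: ALLOW
  req#3 t=2ms: ALLOW
  req#4 t=2ms: ALLOW
  req#5 t=2ms: ALLOW
  req#6 t=2ms: ALLOW
  req#7 t=2ms: ALLOW
  req#8 t=2ms: ALLOW
  req#9 t=2ms: ALLOW
  req#10 t=2ms: DENY
  req#11 t=2ms: DENY
  req#12 t=2ms: DENY
  req#13 t=3ms: ALLOW
  req#14 t=3ms: ALLOW
  req#15 t=3ms: DENY
  req#16 t=3ms: DENY
  req#17 t=3ms: DENY
  req#18 t=4ms: ALLOW
  req#19 t=4ms: ALLOW
  req#20 t=4ms: DENY

Answer: AAAAAAAAADDDAADDDAAD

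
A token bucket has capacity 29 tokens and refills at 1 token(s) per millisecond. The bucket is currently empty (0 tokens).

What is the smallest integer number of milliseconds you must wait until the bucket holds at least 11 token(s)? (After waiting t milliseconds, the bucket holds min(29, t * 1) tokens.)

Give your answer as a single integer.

Answer: 11

Derivation:
Need t * 1 >= 11, so t >= 11/1.
Smallest integer t = ceil(11/1) = 11.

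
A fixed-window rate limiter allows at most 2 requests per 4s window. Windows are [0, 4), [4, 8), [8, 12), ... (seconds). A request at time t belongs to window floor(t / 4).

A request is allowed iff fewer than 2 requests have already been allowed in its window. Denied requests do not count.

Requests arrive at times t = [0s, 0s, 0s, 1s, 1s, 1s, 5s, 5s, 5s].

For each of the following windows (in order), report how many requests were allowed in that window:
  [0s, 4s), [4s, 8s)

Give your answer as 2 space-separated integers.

Answer: 2 2

Derivation:
Processing requests:
  req#1 t=0s (window 0): ALLOW
  req#2 t=0s (window 0): ALLOW
  req#3 t=0s (window 0): DENY
  req#4 t=1s (window 0): DENY
  req#5 t=1s (window 0): DENY
  req#6 t=1s (window 0): DENY
  req#7 t=5s (window 1): ALLOW
  req#8 t=5s (window 1): ALLOW
  req#9 t=5s (window 1): DENY

Allowed counts by window: 2 2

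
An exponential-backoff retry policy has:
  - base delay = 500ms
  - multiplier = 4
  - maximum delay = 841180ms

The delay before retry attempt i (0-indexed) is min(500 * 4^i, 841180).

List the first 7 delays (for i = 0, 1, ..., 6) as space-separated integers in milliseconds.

Answer: 500 2000 8000 32000 128000 512000 841180

Derivation:
Computing each delay:
  i=0: min(500*4^0, 841180) = 500
  i=1: min(500*4^1, 841180) = 2000
  i=2: min(500*4^2, 841180) = 8000
  i=3: min(500*4^3, 841180) = 32000
  i=4: min(500*4^4, 841180) = 128000
  i=5: min(500*4^5, 841180) = 512000
  i=6: min(500*4^6, 841180) = 841180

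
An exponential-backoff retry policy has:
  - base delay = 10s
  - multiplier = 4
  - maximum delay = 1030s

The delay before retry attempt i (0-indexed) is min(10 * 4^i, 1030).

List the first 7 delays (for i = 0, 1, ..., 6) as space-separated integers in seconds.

Computing each delay:
  i=0: min(10*4^0, 1030) = 10
  i=1: min(10*4^1, 1030) = 40
  i=2: min(10*4^2, 1030) = 160
  i=3: min(10*4^3, 1030) = 640
  i=4: min(10*4^4, 1030) = 1030
  i=5: min(10*4^5, 1030) = 1030
  i=6: min(10*4^6, 1030) = 1030

Answer: 10 40 160 640 1030 1030 1030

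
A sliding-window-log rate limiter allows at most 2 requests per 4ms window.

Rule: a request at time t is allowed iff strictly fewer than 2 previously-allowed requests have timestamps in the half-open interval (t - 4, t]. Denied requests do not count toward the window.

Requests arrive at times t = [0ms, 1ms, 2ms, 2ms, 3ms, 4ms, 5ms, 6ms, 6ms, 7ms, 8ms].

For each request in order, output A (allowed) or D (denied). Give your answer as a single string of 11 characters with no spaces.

Answer: AADDDAADDDA

Derivation:
Tracking allowed requests in the window:
  req#1 t=0ms: ALLOW
  req#2 t=1ms: ALLOW
  req#3 t=2ms: DENY
  req#4 t=2ms: DENY
  req#5 t=3ms: DENY
  req#6 t=4ms: ALLOW
  req#7 t=5ms: ALLOW
  req#8 t=6ms: DENY
  req#9 t=6ms: DENY
  req#10 t=7ms: DENY
  req#11 t=8ms: ALLOW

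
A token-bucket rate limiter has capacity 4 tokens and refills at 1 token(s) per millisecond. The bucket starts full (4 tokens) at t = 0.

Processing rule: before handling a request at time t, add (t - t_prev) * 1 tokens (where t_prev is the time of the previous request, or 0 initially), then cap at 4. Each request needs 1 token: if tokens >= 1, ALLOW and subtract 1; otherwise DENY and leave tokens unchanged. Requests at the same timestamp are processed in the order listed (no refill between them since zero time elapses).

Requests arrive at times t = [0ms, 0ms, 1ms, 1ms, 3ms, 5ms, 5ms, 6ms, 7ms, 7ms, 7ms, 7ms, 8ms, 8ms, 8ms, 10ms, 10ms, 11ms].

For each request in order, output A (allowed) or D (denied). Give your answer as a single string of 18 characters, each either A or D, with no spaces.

Simulating step by step:
  req#1 t=0ms: ALLOW
  req#2 t=0ms: ALLOW
  req#3 t=1ms: ALLOW
  req#4 t=1ms: ALLOW
  req#5 t=3ms: ALLOW
  req#6 t=5ms: ALLOW
  req#7 t=5ms: ALLOW
  req#8 t=6ms: ALLOW
  req#9 t=7ms: ALLOW
  req#10 t=7ms: ALLOW
  req#11 t=7ms: ALLOW
  req#12 t=7ms: DENY
  req#13 t=8ms: ALLOW
  req#14 t=8ms: DENY
  req#15 t=8ms: DENY
  req#16 t=10ms: ALLOW
  req#17 t=10ms: ALLOW
  req#18 t=11ms: ALLOW

Answer: AAAAAAAAAAADADDAAA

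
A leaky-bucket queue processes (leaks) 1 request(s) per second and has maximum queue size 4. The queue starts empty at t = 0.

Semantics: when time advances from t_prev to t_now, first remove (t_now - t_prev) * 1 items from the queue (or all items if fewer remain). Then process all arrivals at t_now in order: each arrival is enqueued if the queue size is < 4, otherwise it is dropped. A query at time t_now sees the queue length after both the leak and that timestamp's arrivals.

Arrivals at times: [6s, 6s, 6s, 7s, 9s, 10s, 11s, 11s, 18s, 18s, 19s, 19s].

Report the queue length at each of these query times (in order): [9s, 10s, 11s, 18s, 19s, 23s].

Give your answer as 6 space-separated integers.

Answer: 2 2 3 2 3 0

Derivation:
Queue lengths at query times:
  query t=9s: backlog = 2
  query t=10s: backlog = 2
  query t=11s: backlog = 3
  query t=18s: backlog = 2
  query t=19s: backlog = 3
  query t=23s: backlog = 0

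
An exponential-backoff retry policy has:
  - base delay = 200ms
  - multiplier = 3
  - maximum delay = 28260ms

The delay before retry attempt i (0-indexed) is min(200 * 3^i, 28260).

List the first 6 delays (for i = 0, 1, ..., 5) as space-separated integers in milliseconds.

Computing each delay:
  i=0: min(200*3^0, 28260) = 200
  i=1: min(200*3^1, 28260) = 600
  i=2: min(200*3^2, 28260) = 1800
  i=3: min(200*3^3, 28260) = 5400
  i=4: min(200*3^4, 28260) = 16200
  i=5: min(200*3^5, 28260) = 28260

Answer: 200 600 1800 5400 16200 28260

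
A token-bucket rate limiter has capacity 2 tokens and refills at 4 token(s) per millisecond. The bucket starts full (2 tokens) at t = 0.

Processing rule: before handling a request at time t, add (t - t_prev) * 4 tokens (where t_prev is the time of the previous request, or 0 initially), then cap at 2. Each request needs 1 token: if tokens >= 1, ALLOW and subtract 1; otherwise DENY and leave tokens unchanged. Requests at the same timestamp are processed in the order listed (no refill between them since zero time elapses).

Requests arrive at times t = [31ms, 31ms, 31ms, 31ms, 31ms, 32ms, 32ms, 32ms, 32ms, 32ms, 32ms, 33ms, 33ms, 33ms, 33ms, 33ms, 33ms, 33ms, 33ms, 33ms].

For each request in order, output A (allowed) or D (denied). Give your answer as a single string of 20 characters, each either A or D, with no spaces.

Answer: AADDDAADDDDAADDDDDDD

Derivation:
Simulating step by step:
  req#1 t=31ms: ALLOW
  req#2 t=31ms: ALLOW
  req#3 t=31ms: DENY
  req#4 t=31ms: DENY
  req#5 t=31ms: DENY
  req#6 t=32ms: ALLOW
  req#7 t=32ms: ALLOW
  req#8 t=32ms: DENY
  req#9 t=32ms: DENY
  req#10 t=32ms: DENY
  req#11 t=32ms: DENY
  req#12 t=33ms: ALLOW
  req#13 t=33ms: ALLOW
  req#14 t=33ms: DENY
  req#15 t=33ms: DENY
  req#16 t=33ms: DENY
  req#17 t=33ms: DENY
  req#18 t=33ms: DENY
  req#19 t=33ms: DENY
  req#20 t=33ms: DENY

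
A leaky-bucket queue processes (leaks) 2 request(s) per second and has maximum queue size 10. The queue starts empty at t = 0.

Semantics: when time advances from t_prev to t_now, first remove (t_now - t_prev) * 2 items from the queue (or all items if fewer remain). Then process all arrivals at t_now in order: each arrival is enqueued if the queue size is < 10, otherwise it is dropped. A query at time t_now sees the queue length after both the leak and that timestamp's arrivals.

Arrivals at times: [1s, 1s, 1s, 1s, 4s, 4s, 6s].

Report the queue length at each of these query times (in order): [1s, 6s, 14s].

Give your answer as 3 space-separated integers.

Answer: 4 1 0

Derivation:
Queue lengths at query times:
  query t=1s: backlog = 4
  query t=6s: backlog = 1
  query t=14s: backlog = 0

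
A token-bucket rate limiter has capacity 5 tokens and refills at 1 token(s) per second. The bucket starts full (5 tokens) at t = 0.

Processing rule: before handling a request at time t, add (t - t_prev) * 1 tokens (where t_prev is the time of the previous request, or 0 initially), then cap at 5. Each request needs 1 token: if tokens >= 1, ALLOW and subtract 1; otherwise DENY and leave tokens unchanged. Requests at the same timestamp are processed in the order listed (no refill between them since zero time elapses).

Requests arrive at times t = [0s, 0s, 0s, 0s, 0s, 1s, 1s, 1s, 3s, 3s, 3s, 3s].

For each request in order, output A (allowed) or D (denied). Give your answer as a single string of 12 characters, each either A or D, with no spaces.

Simulating step by step:
  req#1 t=0s: ALLOW
  req#2 t=0s: ALLOW
  req#3 t=0s: ALLOW
  req#4 t=0s: ALLOW
  req#5 t=0s: ALLOW
  req#6 t=1s: ALLOW
  req#7 t=1s: DENY
  req#8 t=1s: DENY
  req#9 t=3s: ALLOW
  req#10 t=3s: ALLOW
  req#11 t=3s: DENY
  req#12 t=3s: DENY

Answer: AAAAAADDAADD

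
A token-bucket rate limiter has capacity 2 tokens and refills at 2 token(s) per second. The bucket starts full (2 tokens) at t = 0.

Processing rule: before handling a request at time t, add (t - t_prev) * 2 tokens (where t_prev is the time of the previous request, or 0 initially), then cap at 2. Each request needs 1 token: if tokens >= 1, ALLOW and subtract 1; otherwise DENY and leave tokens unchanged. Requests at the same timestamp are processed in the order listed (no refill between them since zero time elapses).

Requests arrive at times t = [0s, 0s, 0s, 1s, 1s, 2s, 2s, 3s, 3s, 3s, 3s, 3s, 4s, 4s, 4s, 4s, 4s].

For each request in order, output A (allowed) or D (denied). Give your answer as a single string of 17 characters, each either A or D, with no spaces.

Answer: AADAAAAAADDDAADDD

Derivation:
Simulating step by step:
  req#1 t=0s: ALLOW
  req#2 t=0s: ALLOW
  req#3 t=0s: DENY
  req#4 t=1s: ALLOW
  req#5 t=1s: ALLOW
  req#6 t=2s: ALLOW
  req#7 t=2s: ALLOW
  req#8 t=3s: ALLOW
  req#9 t=3s: ALLOW
  req#10 t=3s: DENY
  req#11 t=3s: DENY
  req#12 t=3s: DENY
  req#13 t=4s: ALLOW
  req#14 t=4s: ALLOW
  req#15 t=4s: DENY
  req#16 t=4s: DENY
  req#17 t=4s: DENY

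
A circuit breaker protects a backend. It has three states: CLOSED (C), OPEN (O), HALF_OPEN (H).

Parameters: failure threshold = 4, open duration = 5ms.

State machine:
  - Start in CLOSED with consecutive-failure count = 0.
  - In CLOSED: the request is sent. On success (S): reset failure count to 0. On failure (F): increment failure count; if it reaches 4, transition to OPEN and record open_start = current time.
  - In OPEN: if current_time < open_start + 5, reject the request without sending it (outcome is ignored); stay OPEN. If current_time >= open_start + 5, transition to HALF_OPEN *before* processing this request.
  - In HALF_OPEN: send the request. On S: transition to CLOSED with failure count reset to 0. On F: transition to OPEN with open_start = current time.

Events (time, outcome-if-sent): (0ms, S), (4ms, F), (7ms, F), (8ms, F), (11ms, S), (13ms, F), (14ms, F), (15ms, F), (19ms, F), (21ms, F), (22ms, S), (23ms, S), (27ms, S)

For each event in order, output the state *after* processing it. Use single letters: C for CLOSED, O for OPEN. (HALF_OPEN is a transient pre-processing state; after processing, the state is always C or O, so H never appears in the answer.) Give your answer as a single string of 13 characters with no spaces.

Answer: CCCCCCCCOOOOC

Derivation:
State after each event:
  event#1 t=0ms outcome=S: state=CLOSED
  event#2 t=4ms outcome=F: state=CLOSED
  event#3 t=7ms outcome=F: state=CLOSED
  event#4 t=8ms outcome=F: state=CLOSED
  event#5 t=11ms outcome=S: state=CLOSED
  event#6 t=13ms outcome=F: state=CLOSED
  event#7 t=14ms outcome=F: state=CLOSED
  event#8 t=15ms outcome=F: state=CLOSED
  event#9 t=19ms outcome=F: state=OPEN
  event#10 t=21ms outcome=F: state=OPEN
  event#11 t=22ms outcome=S: state=OPEN
  event#12 t=23ms outcome=S: state=OPEN
  event#13 t=27ms outcome=S: state=CLOSED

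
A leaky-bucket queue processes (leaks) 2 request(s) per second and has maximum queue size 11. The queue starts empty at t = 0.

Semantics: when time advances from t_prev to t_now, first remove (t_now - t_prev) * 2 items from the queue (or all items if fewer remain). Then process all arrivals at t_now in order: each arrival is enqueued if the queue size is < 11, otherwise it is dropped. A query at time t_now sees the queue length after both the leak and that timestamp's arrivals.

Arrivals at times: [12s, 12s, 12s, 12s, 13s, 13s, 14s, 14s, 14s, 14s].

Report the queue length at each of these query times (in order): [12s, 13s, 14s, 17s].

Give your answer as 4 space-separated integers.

Answer: 4 4 6 0

Derivation:
Queue lengths at query times:
  query t=12s: backlog = 4
  query t=13s: backlog = 4
  query t=14s: backlog = 6
  query t=17s: backlog = 0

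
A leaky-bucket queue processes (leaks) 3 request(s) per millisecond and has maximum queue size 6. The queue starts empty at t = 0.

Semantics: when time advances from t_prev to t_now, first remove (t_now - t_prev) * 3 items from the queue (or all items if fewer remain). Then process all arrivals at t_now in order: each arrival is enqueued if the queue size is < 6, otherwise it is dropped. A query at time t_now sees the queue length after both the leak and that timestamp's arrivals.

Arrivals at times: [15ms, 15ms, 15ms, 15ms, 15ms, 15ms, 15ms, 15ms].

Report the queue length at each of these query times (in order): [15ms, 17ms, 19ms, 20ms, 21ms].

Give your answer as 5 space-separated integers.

Queue lengths at query times:
  query t=15ms: backlog = 6
  query t=17ms: backlog = 0
  query t=19ms: backlog = 0
  query t=20ms: backlog = 0
  query t=21ms: backlog = 0

Answer: 6 0 0 0 0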